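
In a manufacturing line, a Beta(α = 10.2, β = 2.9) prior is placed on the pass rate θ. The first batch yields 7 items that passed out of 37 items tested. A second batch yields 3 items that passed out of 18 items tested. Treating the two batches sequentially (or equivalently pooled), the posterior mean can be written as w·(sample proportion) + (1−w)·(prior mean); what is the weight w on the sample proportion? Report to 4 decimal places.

0.8076

The Beta prior is conjugate to a Binomial/Bernoulli likelihood; the update adds successes to α and failures to β.
Total number of items tested: n = 37 + 18 = 55.
Posterior mean = (α₀+k)/(α₀+β₀+n) = [n/(α₀+β₀+n)]·(k/n) + [(α₀+β₀)/(α₀+β₀+n)]·α₀/(α₀+β₀), so only n and the prior enter the weight.
The weight on the data is w = n/(α₀+β₀+n) = 55/(10.2+2.9+55) = 55/68.1 = 0.8076.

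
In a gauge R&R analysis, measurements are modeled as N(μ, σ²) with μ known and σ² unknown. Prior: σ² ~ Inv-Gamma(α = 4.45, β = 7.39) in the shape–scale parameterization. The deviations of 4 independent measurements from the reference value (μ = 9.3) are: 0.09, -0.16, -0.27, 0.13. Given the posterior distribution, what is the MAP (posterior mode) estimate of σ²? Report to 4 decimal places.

With known mean μ and an Inverse-Gamma(α, β) prior on σ², the Normal likelihood is conjugate: posterior is Inv-Gamma(α + n/2, β + Σ(xᵢ−μ)²/2).
Σ(xᵢ−μ)² = (0.09)² + (-0.16)² + (-0.27)² + (0.13)² = 0.1235.
Posterior: Inv-Gamma(4.45 + 4/2, 7.39 + 0.1235/2) = Inv-Gamma(6.45, 7.45175).
Mode = β/(α+1) = 7.45175/7.45 = 1.0002.

1.0002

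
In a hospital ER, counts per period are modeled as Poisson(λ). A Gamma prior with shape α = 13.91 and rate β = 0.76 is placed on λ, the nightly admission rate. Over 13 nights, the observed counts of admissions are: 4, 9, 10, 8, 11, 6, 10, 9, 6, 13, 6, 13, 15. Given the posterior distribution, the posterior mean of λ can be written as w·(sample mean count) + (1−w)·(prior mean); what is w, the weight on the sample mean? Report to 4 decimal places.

0.9448

With a Gamma(shape α, rate β) prior, the Poisson likelihood is conjugate: the posterior is Gamma(α + ΣXᵢ, β + n).
Posterior mean = (α₀+S)/(β₀+n) = [n/(β₀+n)]·(S/n) + [β₀/(β₀+n)]·(α₀/β₀), so only n and β₀ enter the weight.
Weight on data w = n/(β₀+n) = 13/(0.76+13) = 13/13.76 = 0.9448.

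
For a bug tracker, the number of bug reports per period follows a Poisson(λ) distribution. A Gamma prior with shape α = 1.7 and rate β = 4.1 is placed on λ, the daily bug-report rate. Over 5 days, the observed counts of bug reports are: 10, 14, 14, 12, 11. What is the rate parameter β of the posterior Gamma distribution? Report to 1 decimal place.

With a Gamma(shape α, rate β) prior, the Poisson likelihood is conjugate: the posterior is Gamma(α + ΣXᵢ, β + n).
Sum of counts S = 61 over n = 5 days.
Posterior: Gamma(α+S, β+n) = Gamma(1.7+61, 4.1+5) = Gamma(62.7, 9.1).
Posterior β = 9.1.

9.1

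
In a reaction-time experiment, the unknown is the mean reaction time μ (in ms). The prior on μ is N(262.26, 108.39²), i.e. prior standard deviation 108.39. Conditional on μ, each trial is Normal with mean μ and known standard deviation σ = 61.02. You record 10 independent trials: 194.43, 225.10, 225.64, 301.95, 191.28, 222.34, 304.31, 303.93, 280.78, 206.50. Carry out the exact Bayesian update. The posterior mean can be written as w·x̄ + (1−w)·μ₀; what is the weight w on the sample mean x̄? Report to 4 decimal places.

For Normal data with known variance σ², a Normal(μ₀, σ₀²) prior on μ is conjugate. Posterior precision = 1/σ₀² + n/σ²; posterior mean is the precision-weighted average of μ₀ and x̄.
σ₀² = 108.39² = 11748.3921, σ² = 61.02² = 3723.4404. Prior precision 1/σ₀² = 1/11748.3921; data precision n/σ² = 10/3723.4404.
w = (n/σ²)/(1/σ₀² + n/σ²) = n·σ₀²/(σ² + n·σ₀²) = 10·11748.3921/(3723.4404 + 10·11748.3921) = 117483.921/121207.3614 = 0.9693.

0.9693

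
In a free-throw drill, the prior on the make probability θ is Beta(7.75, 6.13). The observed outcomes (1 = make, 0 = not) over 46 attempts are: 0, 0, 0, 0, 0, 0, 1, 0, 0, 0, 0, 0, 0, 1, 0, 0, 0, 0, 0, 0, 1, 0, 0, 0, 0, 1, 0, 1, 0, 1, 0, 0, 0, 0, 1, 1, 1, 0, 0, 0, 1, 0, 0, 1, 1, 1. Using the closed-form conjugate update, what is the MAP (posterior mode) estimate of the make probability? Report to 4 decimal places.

The Beta prior is conjugate to a Binomial/Bernoulli likelihood; the update adds successes to α and failures to β.
Posterior: Beta(α+k, β+n−k) = Beta(7.75+13, 6.13+33) = Beta(20.75, 39.13).
Mode of Beta(a,b) for a,b>1 is (a−1)/(a+b−2) = 19.75/57.88 = 0.3412.

0.3412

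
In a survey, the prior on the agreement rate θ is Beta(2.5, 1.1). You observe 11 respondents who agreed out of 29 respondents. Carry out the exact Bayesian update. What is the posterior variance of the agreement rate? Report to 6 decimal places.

0.007221

The Beta prior is conjugate to a Binomial/Bernoulli likelihood; the update adds successes to α and failures to β.
Posterior: Beta(α+k, β+n−k) = Beta(2.5+11, 1.1+18) = Beta(13.5, 19.1).
Var = αβ/((α+β)²(α+β+1)) = 13.5·19.1/(32.6²·33.6) = 0.007221.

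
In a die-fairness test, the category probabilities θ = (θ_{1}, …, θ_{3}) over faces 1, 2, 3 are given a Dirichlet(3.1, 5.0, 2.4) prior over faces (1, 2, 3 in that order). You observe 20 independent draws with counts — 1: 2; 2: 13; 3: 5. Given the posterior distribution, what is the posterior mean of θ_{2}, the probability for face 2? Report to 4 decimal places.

0.5902

The Dirichlet prior is conjugate to the Multinomial likelihood: each posterior αⱼ = prior αⱼ + observed count nⱼ.
Posterior concentration: (5.1, 18.0, 7.4), total = 30.5.
E[θ_{2}|data] = α_{2}/Σα = 18.0/30.5 = 0.5902.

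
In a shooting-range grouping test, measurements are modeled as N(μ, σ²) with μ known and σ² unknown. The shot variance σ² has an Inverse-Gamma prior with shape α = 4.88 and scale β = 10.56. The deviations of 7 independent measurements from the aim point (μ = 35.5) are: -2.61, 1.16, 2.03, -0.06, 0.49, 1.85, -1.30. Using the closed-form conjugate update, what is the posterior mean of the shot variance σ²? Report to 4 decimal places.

2.6257

With known mean μ and an Inverse-Gamma(α, β) prior on σ², the Normal likelihood is conjugate: posterior is Inv-Gamma(α + n/2, β + Σ(xᵢ−μ)²/2).
Σ(xᵢ−μ)² = (-2.61)² + (1.16)² + (2.03)² + (-0.06)² + (0.49)² + (1.85)² + (-1.30)² = 17.6348.
Posterior: Inv-Gamma(4.88 + 7/2, 10.56 + 17.6348/2) = Inv-Gamma(8.38, 19.37740).
E[σ²|data] = β/(α−1) = 19.37740/7.38 = 2.6257.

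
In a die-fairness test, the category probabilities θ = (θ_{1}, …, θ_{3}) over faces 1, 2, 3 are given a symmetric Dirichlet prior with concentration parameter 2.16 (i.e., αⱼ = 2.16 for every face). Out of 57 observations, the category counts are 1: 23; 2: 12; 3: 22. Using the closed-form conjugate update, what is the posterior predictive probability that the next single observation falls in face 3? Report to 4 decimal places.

The Dirichlet prior is conjugate to the Multinomial likelihood: each posterior αⱼ = prior αⱼ + observed count nⱼ.
Posterior concentration: (25.16, 14.16, 24.16), total = 63.48.
P(next = 3 | data) = α_{3}/Σα = 0.3806.

0.3806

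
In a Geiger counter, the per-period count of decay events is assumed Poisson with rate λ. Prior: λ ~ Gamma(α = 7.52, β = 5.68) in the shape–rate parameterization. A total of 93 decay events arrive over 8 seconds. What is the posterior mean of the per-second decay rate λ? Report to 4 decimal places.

With a Gamma(shape α, rate β) prior, the Poisson likelihood is conjugate: the posterior is Gamma(α + ΣXᵢ, β + n).
Posterior: Gamma(α+S, β+n) = Gamma(7.52+93, 5.68+8) = Gamma(100.52, 13.68).
Posterior mean = α/β = 100.52/13.68 = 7.3480.

7.3480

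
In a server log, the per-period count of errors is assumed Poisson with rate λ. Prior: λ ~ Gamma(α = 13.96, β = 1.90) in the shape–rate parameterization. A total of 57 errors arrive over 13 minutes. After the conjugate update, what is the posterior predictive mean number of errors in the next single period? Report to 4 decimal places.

4.7624

With a Gamma(shape α, rate β) prior, the Poisson likelihood is conjugate: the posterior is Gamma(α + ΣXᵢ, β + n).
Posterior: Gamma(α+S, β+n) = Gamma(13.96+57, 1.90+13) = Gamma(70.96, 14.90).
The predictive distribution for one future period is NegBinom with mean α/β = 4.7624.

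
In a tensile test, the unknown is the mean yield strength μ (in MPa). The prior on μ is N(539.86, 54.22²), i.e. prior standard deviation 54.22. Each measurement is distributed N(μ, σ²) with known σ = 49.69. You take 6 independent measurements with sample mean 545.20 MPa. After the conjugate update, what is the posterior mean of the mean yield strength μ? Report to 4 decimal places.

544.5443

For Normal data with known variance σ², a Normal(μ₀, σ₀²) prior on μ is conjugate. Posterior precision = 1/σ₀² + n/σ²; posterior mean is the precision-weighted average of μ₀ and x̄.
n·x̄ = 6·545.20 = 3271.2.
σ₀² = 54.22² = 2939.8084, σ² = 49.69² = 2469.0961; σ² + n·σ₀² = 2469.0961 + 6·2939.8084 = 20107.9465.
Posterior mean = (μ₀/σ₀² + n·x̄/σ²)/(1/σ₀² + n/σ²) = (σ²·μ₀ + σ₀²·n·x̄)/(σ² + n·σ₀²) = (2469.0961·539.86 + 2939.8084·3271.2)/20107.9465 = 10949667.458626/20107.9465 = 544.5443.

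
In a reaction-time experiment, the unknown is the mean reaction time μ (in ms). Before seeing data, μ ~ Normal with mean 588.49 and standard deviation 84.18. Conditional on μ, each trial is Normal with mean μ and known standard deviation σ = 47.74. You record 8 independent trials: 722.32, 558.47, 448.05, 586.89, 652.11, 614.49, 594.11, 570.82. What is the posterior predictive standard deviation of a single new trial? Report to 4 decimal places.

For Normal data with known variance σ², a Normal(μ₀, σ₀²) prior on μ is conjugate. Posterior precision = 1/σ₀² + n/σ²; posterior mean is the precision-weighted average of μ₀ and x̄.
σ₀² = 84.18² = 7086.2724, σ² = 47.74² = 2279.1076; σ² + n·σ₀² = 2279.1076 + 8·7086.2724 = 58969.2868.
Posterior precision = 1/σ₀² + n/σ² = 1/7086.2724 + 8/2279.1076 = (σ² + n·σ₀²)/(σ₀²σ²) = 58969.2868/(7086.2724·2279.1076); posterior variance σₙ² = σ₀²σ²/(σ² + n·σ₀²) = 7086.2724·2279.1076/58969.2868 = 273.877779.
Predictive variance for one new observation = σₙ² + σ² = 7086.2724·2279.1076/58969.2868 + 2279.1076 = σ²·(σ₀² + 58969.2868)/58969.2868 = 2279.1076·66055.5592/58969.2868 = 2552.985379; SD = √(2279.1076·66055.5592/58969.2868) = 50.5271.

50.5271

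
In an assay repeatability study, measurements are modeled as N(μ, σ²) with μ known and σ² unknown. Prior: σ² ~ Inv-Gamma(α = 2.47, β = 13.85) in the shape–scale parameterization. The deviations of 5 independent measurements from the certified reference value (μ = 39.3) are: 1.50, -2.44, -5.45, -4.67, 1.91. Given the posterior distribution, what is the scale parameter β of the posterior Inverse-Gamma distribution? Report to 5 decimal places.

With known mean μ and an Inverse-Gamma(α, β) prior on σ², the Normal likelihood is conjugate: posterior is Inv-Gamma(α + n/2, β + Σ(xᵢ−μ)²/2).
Σ(xᵢ−μ)² = (1.50)² + (-2.44)² + (-5.45)² + (-4.67)² + (1.91)² = 63.3631.
Posterior: Inv-Gamma(2.47 + 5/2, 13.85 + 63.3631/2) = Inv-Gamma(4.97, 45.53155).
Posterior β = 45.53155.

45.53155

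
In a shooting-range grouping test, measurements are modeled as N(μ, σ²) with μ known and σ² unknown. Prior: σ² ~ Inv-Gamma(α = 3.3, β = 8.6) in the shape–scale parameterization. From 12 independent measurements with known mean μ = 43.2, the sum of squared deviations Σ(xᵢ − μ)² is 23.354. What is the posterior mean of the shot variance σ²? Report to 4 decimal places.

2.4430

With known mean μ and an Inverse-Gamma(α, β) prior on σ², the Normal likelihood is conjugate: posterior is Inv-Gamma(α + n/2, β + Σ(xᵢ−μ)²/2).
Posterior: Inv-Gamma(3.3 + 12/2, 8.6 + 23.354/2) = Inv-Gamma(9.30, 20.2770).
E[σ²|data] = β/(α−1) = 20.2770/8.30 = 2.4430.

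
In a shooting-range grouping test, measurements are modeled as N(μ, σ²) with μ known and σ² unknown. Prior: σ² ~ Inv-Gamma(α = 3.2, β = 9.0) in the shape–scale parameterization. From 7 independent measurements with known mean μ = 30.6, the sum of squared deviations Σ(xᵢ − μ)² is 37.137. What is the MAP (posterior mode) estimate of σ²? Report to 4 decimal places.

3.5803

With known mean μ and an Inverse-Gamma(α, β) prior on σ², the Normal likelihood is conjugate: posterior is Inv-Gamma(α + n/2, β + Σ(xᵢ−μ)²/2).
Posterior: Inv-Gamma(3.2 + 7/2, 9.0 + 37.137/2) = Inv-Gamma(6.70, 27.5685).
Mode = β/(α+1) = 27.5685/7.70 = 3.5803.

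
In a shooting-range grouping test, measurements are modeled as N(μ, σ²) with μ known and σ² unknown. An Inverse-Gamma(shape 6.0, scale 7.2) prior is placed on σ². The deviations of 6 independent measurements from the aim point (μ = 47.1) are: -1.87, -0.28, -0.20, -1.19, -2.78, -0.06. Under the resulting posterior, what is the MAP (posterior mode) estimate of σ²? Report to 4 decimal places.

1.3582

With known mean μ and an Inverse-Gamma(α, β) prior on σ², the Normal likelihood is conjugate: posterior is Inv-Gamma(α + n/2, β + Σ(xᵢ−μ)²/2).
Σ(xᵢ−μ)² = (-1.87)² + (-0.28)² + (-0.20)² + (-1.19)² + (-2.78)² + (-0.06)² = 12.7634.
Posterior: Inv-Gamma(6.0 + 6/2, 7.2 + 12.7634/2) = Inv-Gamma(9.00, 13.58170).
Mode = β/(α+1) = 13.58170/10.00 = 1.3582.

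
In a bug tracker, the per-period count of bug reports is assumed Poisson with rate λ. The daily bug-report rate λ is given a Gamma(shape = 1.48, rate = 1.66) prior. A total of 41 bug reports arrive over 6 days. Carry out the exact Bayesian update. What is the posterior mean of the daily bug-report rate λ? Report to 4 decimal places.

5.5457

With a Gamma(shape α, rate β) prior, the Poisson likelihood is conjugate: the posterior is Gamma(α + ΣXᵢ, β + n).
Posterior: Gamma(α+S, β+n) = Gamma(1.48+41, 1.66+6) = Gamma(42.48, 7.66).
Posterior mean = α/β = 42.48/7.66 = 5.5457.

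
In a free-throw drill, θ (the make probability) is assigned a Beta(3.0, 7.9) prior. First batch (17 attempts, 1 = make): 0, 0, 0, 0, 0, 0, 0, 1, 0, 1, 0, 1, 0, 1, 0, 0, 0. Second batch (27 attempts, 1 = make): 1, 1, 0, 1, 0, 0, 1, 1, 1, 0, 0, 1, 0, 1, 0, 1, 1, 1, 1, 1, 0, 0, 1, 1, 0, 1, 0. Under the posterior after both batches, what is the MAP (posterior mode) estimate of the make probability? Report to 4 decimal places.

0.4159

The Beta prior is conjugate to a Binomial/Bernoulli likelihood; the update adds successes to α and failures to β.
After batch 1: Beta(3.0+4, 7.9+13) = Beta(7.0, 20.9).
After batch 2: Beta(7.0+16, 20.9+11) = Beta(23.0, 31.9).
Mode of Beta(a,b) for a,b>1 is (a−1)/(a+b−2) = 22.0/52.9 = 0.4159.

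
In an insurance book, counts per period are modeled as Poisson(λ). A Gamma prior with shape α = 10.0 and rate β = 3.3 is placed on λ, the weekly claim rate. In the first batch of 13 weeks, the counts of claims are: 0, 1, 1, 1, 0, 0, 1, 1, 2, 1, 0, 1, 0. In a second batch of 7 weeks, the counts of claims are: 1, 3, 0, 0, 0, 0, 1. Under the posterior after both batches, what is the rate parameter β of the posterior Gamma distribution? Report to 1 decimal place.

23.3

With a Gamma(shape α, rate β) prior, the Poisson likelihood is conjugate: the posterior is Gamma(α + ΣXᵢ, β + n).
Batch 1: sum of counts S = 9 over n = 13 weeks.
After batch 1: Gamma(α+S, β+n) = Gamma(10.0+9, 3.3+13) = Gamma(19.0, 16.3).
Batch 2: sum of counts S = 5 over n = 7 weeks.
After batch 2: Gamma(α+S, β+n) = Gamma(19.0+5, 16.3+7) = Gamma(24.0, 23.3).
Posterior β = 23.3.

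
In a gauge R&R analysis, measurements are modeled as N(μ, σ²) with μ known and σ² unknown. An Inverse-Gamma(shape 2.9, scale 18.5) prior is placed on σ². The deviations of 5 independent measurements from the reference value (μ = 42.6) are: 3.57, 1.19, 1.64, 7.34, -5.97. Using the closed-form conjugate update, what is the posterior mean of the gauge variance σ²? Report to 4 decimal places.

With known mean μ and an Inverse-Gamma(α, β) prior on σ², the Normal likelihood is conjugate: posterior is Inv-Gamma(α + n/2, β + Σ(xᵢ−μ)²/2).
Σ(xᵢ−μ)² = (3.57)² + (1.19)² + (1.64)² + (7.34)² + (-5.97)² = 106.3671.
Posterior: Inv-Gamma(2.9 + 5/2, 18.5 + 106.3671/2) = Inv-Gamma(5.40, 71.68355).
E[σ²|data] = β/(α−1) = 71.68355/4.40 = 16.2917.

16.2917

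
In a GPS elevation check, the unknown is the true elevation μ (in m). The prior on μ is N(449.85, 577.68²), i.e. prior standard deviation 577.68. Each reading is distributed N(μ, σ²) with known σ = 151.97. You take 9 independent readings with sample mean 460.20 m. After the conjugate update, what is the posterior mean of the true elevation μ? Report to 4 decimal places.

For Normal data with known variance σ², a Normal(μ₀, σ₀²) prior on μ is conjugate. Posterior precision = 1/σ₀² + n/σ²; posterior mean is the precision-weighted average of μ₀ and x̄.
n·x̄ = 9·460.20 = 4141.8.
σ₀² = 577.68² = 333714.1824, σ² = 151.97² = 23094.8809; σ² + n·σ₀² = 23094.8809 + 9·333714.1824 = 3026522.5225.
Posterior mean = (μ₀/σ₀² + n·x̄/σ²)/(1/σ₀² + n/σ²) = (σ²·μ₀ + σ₀²·n·x̄)/(σ² + n·σ₀²) = (23094.8809·449.85 + 333714.1824·4141.8)/3026522.5225 = 1392566632.837185/3026522.5225 = 460.1210.

460.1210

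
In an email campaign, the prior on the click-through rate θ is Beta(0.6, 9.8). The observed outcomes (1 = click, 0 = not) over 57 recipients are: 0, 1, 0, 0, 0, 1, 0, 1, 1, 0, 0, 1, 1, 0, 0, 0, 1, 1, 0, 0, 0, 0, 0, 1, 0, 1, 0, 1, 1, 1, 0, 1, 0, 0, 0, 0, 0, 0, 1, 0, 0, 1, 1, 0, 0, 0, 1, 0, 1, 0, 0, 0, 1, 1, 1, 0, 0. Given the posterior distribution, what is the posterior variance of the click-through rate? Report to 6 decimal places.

0.003258

The Beta prior is conjugate to a Binomial/Bernoulli likelihood; the update adds successes to α and failures to β.
Posterior: Beta(α+k, β+n−k) = Beta(0.6+22, 9.8+35) = Beta(22.6, 44.8).
Var = αβ/((α+β)²(α+β+1)) = 22.6·44.8/(67.4²·68.4) = 0.003258.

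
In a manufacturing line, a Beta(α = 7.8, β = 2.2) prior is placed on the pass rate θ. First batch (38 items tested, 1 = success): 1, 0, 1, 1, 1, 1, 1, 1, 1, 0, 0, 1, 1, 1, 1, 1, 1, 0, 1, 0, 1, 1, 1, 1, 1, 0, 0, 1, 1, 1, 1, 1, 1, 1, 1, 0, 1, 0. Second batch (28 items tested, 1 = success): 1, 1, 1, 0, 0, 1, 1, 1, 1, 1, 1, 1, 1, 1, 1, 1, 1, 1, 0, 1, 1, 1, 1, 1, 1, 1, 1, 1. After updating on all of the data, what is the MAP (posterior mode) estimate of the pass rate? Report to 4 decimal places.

The Beta prior is conjugate to a Binomial/Bernoulli likelihood; the update adds successes to α and failures to β.
After batch 1: Beta(7.8+29, 2.2+9) = Beta(36.8, 11.2).
After batch 2: Beta(36.8+25, 11.2+3) = Beta(61.8, 14.2).
Mode of Beta(a,b) for a,b>1 is (a−1)/(a+b−2) = 60.8/74.0 = 0.8216.

0.8216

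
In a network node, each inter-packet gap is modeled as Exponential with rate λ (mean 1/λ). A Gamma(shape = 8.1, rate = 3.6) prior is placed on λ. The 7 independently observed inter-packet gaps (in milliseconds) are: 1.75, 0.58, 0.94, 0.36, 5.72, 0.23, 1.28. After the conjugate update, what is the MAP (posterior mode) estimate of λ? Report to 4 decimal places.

With a Gamma(shape α, rate β) prior on the exponential rate λ, the posterior after n observations with total T = Σxᵢ is Gamma(α+n, β+T).
Sum of observations T = 10.86 milliseconds; n = 7.
Posterior: Gamma(8.1+7, 3.6+10.86) = Gamma(15.1, 14.46).
Mode = (α−1)/β = 0.9751.

0.9751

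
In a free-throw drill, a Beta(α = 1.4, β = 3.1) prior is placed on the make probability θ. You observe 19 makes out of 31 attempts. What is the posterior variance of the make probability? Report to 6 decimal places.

The Beta prior is conjugate to a Binomial/Bernoulli likelihood; the update adds successes to α and failures to β.
Posterior: Beta(α+k, β+n−k) = Beta(1.4+19, 3.1+12) = Beta(20.4, 15.1).
Var = αβ/((α+β)²(α+β+1)) = 20.4·15.1/(35.5²·36.5) = 0.006697.

0.006697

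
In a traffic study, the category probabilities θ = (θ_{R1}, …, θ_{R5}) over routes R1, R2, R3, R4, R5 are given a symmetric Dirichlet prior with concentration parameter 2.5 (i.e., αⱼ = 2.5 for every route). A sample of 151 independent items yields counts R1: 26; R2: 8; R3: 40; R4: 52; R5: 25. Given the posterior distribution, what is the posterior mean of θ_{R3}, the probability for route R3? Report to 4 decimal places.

0.2599

The Dirichlet prior is conjugate to the Multinomial likelihood: each posterior αⱼ = prior αⱼ + observed count nⱼ.
Posterior concentration: (28.5, 10.5, 42.5, 54.5, 27.5), total = 163.5.
E[θ_{R3}|data] = α_{R3}/Σα = 42.5/163.5 = 0.2599.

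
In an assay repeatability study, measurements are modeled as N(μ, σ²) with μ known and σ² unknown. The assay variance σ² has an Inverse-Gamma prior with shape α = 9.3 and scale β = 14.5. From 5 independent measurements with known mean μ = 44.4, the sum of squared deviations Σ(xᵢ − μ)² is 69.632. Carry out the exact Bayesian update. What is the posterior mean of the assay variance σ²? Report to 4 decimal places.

4.5663

With known mean μ and an Inverse-Gamma(α, β) prior on σ², the Normal likelihood is conjugate: posterior is Inv-Gamma(α + n/2, β + Σ(xᵢ−μ)²/2).
Posterior: Inv-Gamma(9.3 + 5/2, 14.5 + 69.632/2) = Inv-Gamma(11.80, 49.3160).
E[σ²|data] = β/(α−1) = 49.3160/10.80 = 4.5663.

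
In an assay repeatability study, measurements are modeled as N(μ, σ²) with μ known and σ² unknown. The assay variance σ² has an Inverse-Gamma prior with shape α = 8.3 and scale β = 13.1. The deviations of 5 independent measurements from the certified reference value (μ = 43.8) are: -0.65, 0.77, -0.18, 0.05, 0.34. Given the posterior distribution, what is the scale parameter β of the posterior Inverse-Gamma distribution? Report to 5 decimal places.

With known mean μ and an Inverse-Gamma(α, β) prior on σ², the Normal likelihood is conjugate: posterior is Inv-Gamma(α + n/2, β + Σ(xᵢ−μ)²/2).
Σ(xᵢ−μ)² = (-0.65)² + (0.77)² + (-0.18)² + (0.05)² + (0.34)² = 1.1659.
Posterior: Inv-Gamma(8.3 + 5/2, 13.1 + 1.1659/2) = Inv-Gamma(10.80, 13.68295).
Posterior β = 13.68295.

13.68295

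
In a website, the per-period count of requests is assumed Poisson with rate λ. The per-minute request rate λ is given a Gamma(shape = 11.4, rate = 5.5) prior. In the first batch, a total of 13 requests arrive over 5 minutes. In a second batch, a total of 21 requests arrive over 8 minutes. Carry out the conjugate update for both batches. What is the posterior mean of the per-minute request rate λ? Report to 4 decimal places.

2.4541

With a Gamma(shape α, rate β) prior, the Poisson likelihood is conjugate: the posterior is Gamma(α + ΣXᵢ, β + n).
After batch 1: Gamma(α+S, β+n) = Gamma(11.4+13, 5.5+5) = Gamma(24.4, 10.5).
After batch 2: Gamma(α+S, β+n) = Gamma(24.4+21, 10.5+8) = Gamma(45.4, 18.5).
Posterior mean = α/β = 45.4/18.5 = 2.4541.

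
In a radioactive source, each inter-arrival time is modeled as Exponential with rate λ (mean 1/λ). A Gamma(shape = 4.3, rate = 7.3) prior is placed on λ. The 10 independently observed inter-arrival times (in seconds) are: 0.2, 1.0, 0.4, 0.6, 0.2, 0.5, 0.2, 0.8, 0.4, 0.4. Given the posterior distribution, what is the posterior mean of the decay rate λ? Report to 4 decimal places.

With a Gamma(shape α, rate β) prior on the exponential rate λ, the posterior after n observations with total T = Σxᵢ is Gamma(α+n, β+T).
Sum of observations T = 4.7 seconds; n = 10.
Posterior: Gamma(4.3+10, 7.3+4.7) = Gamma(14.3, 12.0).
Posterior mean of λ = α/β = 14.3/12.0 = 1.1917.

1.1917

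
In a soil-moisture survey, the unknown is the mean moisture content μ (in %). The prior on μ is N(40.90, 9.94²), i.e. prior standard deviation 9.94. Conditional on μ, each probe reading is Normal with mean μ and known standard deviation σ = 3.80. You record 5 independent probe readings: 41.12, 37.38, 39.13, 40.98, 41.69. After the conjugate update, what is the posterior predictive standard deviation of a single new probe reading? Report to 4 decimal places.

For Normal data with known variance σ², a Normal(μ₀, σ₀²) prior on μ is conjugate. Posterior precision = 1/σ₀² + n/σ²; posterior mean is the precision-weighted average of μ₀ and x̄.
σ₀² = 9.94² = 98.8036, σ² = 3.80² = 14.44; σ² + n·σ₀² = 14.44 + 5·98.8036 = 508.458.
Posterior precision = 1/σ₀² + n/σ² = 1/98.8036 + 5/14.44 = (σ² + n·σ₀²)/(σ₀²σ²) = 508.458/(98.8036·14.44); posterior variance σₙ² = σ₀²σ²/(σ² + n·σ₀²) = 98.8036·14.44/508.458 = 2.805982.
Predictive variance for one new observation = σₙ² + σ² = 98.8036·14.44/508.458 + 14.44 = σ²·(σ₀² + 508.458)/508.458 = 14.44·607.2616/508.458 = 17.245982; SD = √(14.44·607.2616/508.458) = 4.1528.

4.1528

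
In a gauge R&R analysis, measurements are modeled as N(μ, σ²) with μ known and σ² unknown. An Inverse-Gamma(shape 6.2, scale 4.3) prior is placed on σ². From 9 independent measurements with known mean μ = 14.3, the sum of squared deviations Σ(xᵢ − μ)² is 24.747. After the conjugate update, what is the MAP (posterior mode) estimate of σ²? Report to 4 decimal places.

With known mean μ and an Inverse-Gamma(α, β) prior on σ², the Normal likelihood is conjugate: posterior is Inv-Gamma(α + n/2, β + Σ(xᵢ−μ)²/2).
Posterior: Inv-Gamma(6.2 + 9/2, 4.3 + 24.747/2) = Inv-Gamma(10.70, 16.6735).
Mode = β/(α+1) = 16.6735/11.70 = 1.4251.

1.4251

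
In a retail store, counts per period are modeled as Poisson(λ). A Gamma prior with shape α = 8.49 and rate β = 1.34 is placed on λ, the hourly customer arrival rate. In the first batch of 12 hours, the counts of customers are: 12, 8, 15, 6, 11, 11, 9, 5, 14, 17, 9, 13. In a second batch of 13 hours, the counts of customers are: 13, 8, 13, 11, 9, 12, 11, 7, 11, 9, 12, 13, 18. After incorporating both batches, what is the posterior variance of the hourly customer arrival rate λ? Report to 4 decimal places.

With a Gamma(shape α, rate β) prior, the Poisson likelihood is conjugate: the posterior is Gamma(α + ΣXᵢ, β + n).
Batch 1: sum of counts S = 130 over n = 12 hours.
After batch 1: Gamma(α+S, β+n) = Gamma(8.49+130, 1.34+12) = Gamma(138.49, 13.34).
Batch 2: sum of counts S = 147 over n = 13 hours.
After batch 2: Gamma(α+S, β+n) = Gamma(138.49+147, 13.34+13) = Gamma(285.49, 26.34).
Var = α/β² = 285.49/26.34² = 0.4115.

0.4115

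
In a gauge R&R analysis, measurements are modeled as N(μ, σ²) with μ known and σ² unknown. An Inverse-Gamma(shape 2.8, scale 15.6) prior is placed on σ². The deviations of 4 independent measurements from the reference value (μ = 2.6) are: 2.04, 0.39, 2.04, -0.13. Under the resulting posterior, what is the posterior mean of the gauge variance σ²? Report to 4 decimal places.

With known mean μ and an Inverse-Gamma(α, β) prior on σ², the Normal likelihood is conjugate: posterior is Inv-Gamma(α + n/2, β + Σ(xᵢ−μ)²/2).
Σ(xᵢ−μ)² = (2.04)² + (0.39)² + (2.04)² + (-0.13)² = 8.4922.
Posterior: Inv-Gamma(2.8 + 4/2, 15.6 + 8.4922/2) = Inv-Gamma(4.80, 19.84610).
E[σ²|data] = β/(α−1) = 19.84610/3.80 = 5.2227.

5.2227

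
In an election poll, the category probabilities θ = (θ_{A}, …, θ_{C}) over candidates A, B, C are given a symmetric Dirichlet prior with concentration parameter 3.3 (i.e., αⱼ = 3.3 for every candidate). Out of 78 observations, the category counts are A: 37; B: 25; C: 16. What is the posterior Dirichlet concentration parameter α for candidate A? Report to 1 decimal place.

The Dirichlet prior is conjugate to the Multinomial likelihood: each posterior αⱼ = prior αⱼ + observed count nⱼ.
Posterior concentration: (40.3, 28.3, 19.3), total = 87.9.
α_{A} = 3.3 + 37 = 40.3.

40.3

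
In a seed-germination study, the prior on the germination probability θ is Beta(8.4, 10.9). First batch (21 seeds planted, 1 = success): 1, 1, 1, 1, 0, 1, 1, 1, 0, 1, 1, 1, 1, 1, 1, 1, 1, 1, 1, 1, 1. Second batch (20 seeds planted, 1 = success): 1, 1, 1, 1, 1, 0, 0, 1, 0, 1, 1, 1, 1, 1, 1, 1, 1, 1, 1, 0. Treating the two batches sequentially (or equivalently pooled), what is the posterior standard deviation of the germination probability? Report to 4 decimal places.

The Beta prior is conjugate to a Binomial/Bernoulli likelihood; the update adds successes to α and failures to β.
After batch 1: Beta(8.4+19, 10.9+2) = Beta(27.4, 12.9).
After batch 2: Beta(27.4+16, 12.9+4) = Beta(43.4, 16.9).
Var = αβ/((α+β)²(α+β+1)) = 43.4·16.9/(60.3²·61.3) = 0.00329065; SD = √0.00329065 = 0.0574.

0.0574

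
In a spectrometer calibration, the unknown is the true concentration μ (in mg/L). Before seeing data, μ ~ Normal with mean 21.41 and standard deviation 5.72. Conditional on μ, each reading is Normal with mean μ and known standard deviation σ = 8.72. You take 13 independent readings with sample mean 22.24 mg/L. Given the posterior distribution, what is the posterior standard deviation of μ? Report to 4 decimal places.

For Normal data with known variance σ², a Normal(μ₀, σ₀²) prior on μ is conjugate. Posterior precision = 1/σ₀² + n/σ²; posterior mean is the precision-weighted average of μ₀ and x̄.
σ₀² = 5.72² = 32.7184, σ² = 8.72² = 76.0384; σ² + n·σ₀² = 76.0384 + 13·32.7184 = 501.3776.
Posterior precision = 1/σ₀² + n/σ² = 1/32.7184 + 13/76.0384 = (σ² + n·σ₀²)/(σ₀²σ²) = 501.3776/(32.7184·76.0384); posterior variance σₙ² = σ₀²σ²/(σ² + n·σ₀²) = 32.7184·76.0384/501.3776 = 4.962038.
Posterior SD = √σₙ² = √(32.7184·76.0384/501.3776) = 2.2276.

2.2276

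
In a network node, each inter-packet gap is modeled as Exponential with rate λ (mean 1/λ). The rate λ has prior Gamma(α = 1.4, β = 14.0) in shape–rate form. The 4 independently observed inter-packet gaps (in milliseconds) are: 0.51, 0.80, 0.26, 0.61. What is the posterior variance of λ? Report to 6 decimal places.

With a Gamma(shape α, rate β) prior on the exponential rate λ, the posterior after n observations with total T = Σxᵢ is Gamma(α+n, β+T).
Sum of observations T = 2.18 milliseconds; n = 4.
Posterior: Gamma(1.4+4, 14.0+2.18) = Gamma(5.4, 16.18).
Var = α/β² = 0.020627.

0.020627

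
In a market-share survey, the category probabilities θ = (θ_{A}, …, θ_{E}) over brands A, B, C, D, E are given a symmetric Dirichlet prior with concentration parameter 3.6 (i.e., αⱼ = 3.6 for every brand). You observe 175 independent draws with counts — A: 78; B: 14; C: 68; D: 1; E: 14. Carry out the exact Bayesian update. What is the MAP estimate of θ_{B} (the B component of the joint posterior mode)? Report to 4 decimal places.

0.0883

The Dirichlet prior is conjugate to the Multinomial likelihood: each posterior αⱼ = prior αⱼ + observed count nⱼ.
Posterior concentration: (81.6, 17.6, 71.6, 4.6, 17.6), total = 193.0.
Joint mode component: (α_{B}−1)/(Σα−K) = 16.6/188.0 = 0.0883.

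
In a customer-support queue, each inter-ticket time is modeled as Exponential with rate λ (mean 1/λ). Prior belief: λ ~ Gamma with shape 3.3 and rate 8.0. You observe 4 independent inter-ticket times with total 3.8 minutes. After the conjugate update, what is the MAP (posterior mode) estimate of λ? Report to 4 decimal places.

0.5339

With a Gamma(shape α, rate β) prior on the exponential rate λ, the posterior after n observations with total T = Σxᵢ is Gamma(α+n, β+T).
Posterior: Gamma(3.3+4, 8.0+3.8) = Gamma(7.3, 11.8).
Mode = (α−1)/β = 0.5339.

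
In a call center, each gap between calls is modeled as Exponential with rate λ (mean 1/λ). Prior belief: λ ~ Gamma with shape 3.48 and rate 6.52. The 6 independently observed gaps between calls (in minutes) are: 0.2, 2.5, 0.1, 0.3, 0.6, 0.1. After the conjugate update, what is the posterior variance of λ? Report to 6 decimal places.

With a Gamma(shape α, rate β) prior on the exponential rate λ, the posterior after n observations with total T = Σxᵢ is Gamma(α+n, β+T).
Sum of observations T = 3.8 minutes; n = 6.
Posterior: Gamma(3.48+6, 6.52+3.8) = Gamma(9.48, 10.32).
Var = α/β² = 0.089012.

0.089012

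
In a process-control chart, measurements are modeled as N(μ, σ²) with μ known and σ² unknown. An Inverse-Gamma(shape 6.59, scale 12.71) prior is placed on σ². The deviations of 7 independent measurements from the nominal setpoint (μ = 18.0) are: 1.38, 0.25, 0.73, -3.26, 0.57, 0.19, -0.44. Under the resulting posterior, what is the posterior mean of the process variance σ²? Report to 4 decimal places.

With known mean μ and an Inverse-Gamma(α, β) prior on σ², the Normal likelihood is conjugate: posterior is Inv-Gamma(α + n/2, β + Σ(xᵢ−μ)²/2).
Σ(xᵢ−μ)² = (1.38)² + (0.25)² + (0.73)² + (-3.26)² + (0.57)² + (0.19)² + (-0.44)² = 13.6820.
Posterior: Inv-Gamma(6.59 + 7/2, 12.71 + 13.6820/2) = Inv-Gamma(10.09, 19.55100).
E[σ²|data] = β/(α−1) = 19.55100/9.09 = 2.1508.

2.1508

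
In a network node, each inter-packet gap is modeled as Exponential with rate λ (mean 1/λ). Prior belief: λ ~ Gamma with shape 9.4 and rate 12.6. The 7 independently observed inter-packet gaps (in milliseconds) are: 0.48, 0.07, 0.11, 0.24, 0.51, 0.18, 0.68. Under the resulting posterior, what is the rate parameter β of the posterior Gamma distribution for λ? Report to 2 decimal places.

14.87

With a Gamma(shape α, rate β) prior on the exponential rate λ, the posterior after n observations with total T = Σxᵢ is Gamma(α+n, β+T).
Sum of observations T = 2.27 milliseconds; n = 7.
Posterior: Gamma(9.4+7, 12.6+2.27) = Gamma(16.4, 14.87).
Posterior β = 14.87.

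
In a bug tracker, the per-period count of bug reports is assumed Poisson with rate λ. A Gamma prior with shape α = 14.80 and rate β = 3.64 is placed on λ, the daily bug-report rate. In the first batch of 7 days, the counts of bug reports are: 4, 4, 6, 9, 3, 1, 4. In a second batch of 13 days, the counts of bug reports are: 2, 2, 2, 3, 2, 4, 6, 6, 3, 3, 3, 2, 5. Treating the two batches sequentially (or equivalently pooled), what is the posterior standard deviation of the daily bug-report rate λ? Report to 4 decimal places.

0.3986

With a Gamma(shape α, rate β) prior, the Poisson likelihood is conjugate: the posterior is Gamma(α + ΣXᵢ, β + n).
Batch 1: sum of counts S = 31 over n = 7 days.
After batch 1: Gamma(α+S, β+n) = Gamma(14.80+31, 3.64+7) = Gamma(45.80, 10.64).
Batch 2: sum of counts S = 43 over n = 13 days.
After batch 2: Gamma(α+S, β+n) = Gamma(45.80+43, 10.64+13) = Gamma(88.80, 23.64).
SD = √α/β = √88.80/23.64 = 0.3986.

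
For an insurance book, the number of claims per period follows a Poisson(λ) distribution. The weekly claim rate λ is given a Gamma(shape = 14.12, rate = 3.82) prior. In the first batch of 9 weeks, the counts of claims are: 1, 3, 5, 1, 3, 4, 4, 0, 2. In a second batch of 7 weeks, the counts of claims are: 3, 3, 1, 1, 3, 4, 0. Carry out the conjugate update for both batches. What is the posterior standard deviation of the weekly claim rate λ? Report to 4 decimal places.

With a Gamma(shape α, rate β) prior, the Poisson likelihood is conjugate: the posterior is Gamma(α + ΣXᵢ, β + n).
Batch 1: sum of counts S = 23 over n = 9 weeks.
After batch 1: Gamma(α+S, β+n) = Gamma(14.12+23, 3.82+9) = Gamma(37.12, 12.82).
Batch 2: sum of counts S = 15 over n = 7 weeks.
After batch 2: Gamma(α+S, β+n) = Gamma(37.12+15, 12.82+7) = Gamma(52.12, 19.82).
SD = √α/β = √52.12/19.82 = 0.3642.

0.3642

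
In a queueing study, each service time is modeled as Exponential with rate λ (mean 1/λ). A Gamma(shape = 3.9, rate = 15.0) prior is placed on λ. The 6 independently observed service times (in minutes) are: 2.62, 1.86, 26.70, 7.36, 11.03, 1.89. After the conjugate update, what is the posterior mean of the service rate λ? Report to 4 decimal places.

With a Gamma(shape α, rate β) prior on the exponential rate λ, the posterior after n observations with total T = Σxᵢ is Gamma(α+n, β+T).
Sum of observations T = 51.46 minutes; n = 6.
Posterior: Gamma(3.9+6, 15.0+51.46) = Gamma(9.9, 66.46).
Posterior mean of λ = α/β = 9.9/66.46 = 0.1490.

0.1490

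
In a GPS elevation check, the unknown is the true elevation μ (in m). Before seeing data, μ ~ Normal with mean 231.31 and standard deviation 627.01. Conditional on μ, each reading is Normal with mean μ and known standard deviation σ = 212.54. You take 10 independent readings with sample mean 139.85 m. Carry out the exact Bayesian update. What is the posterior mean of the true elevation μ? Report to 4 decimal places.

140.8890

For Normal data with known variance σ², a Normal(μ₀, σ₀²) prior on μ is conjugate. Posterior precision = 1/σ₀² + n/σ²; posterior mean is the precision-weighted average of μ₀ and x̄.
n·x̄ = 10·139.85 = 1398.5.
σ₀² = 627.01² = 393141.5401, σ² = 212.54² = 45173.2516; σ² + n·σ₀² = 45173.2516 + 10·393141.5401 = 3976588.6526.
Posterior mean = (μ₀/σ₀² + n·x̄/σ²)/(1/σ₀² + n/σ²) = (σ²·μ₀ + σ₀²·n·x̄)/(σ² + n·σ₀²) = (45173.2516·231.31 + 393141.5401·1398.5)/3976588.6526 = 560257468.657446/3976588.6526 = 140.8890.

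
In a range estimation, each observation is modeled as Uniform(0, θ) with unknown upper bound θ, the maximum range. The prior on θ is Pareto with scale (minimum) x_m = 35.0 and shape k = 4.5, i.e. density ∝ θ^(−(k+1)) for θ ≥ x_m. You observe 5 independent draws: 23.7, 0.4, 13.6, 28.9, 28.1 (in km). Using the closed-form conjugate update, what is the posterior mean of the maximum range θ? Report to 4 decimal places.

39.1176

A Pareto(scale x_m, shape k) prior on the upper bound θ of Uniform(0, θ) is conjugate: posterior is Pareto(max(x_m, max xᵢ), k + n).
Sample maximum = 28.9; prior scale x_m = 35.0 → posterior scale = max = 35.0.
Posterior shape = 4.5 + 5 = 9.5.
E[θ|data] = k·x_m/(k−1) = 9.5·35.0/8.5 = 39.1176.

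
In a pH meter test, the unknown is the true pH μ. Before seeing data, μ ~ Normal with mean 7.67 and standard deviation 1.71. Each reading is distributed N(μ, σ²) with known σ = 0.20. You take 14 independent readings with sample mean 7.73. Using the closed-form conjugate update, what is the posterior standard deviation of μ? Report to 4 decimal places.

0.0534

For Normal data with known variance σ², a Normal(μ₀, σ₀²) prior on μ is conjugate. Posterior precision = 1/σ₀² + n/σ²; posterior mean is the precision-weighted average of μ₀ and x̄.
σ₀² = 1.71² = 2.9241, σ² = 0.20² = 0.04; σ² + n·σ₀² = 0.04 + 14·2.9241 = 40.9774.
Posterior precision = 1/σ₀² + n/σ² = 1/2.9241 + 14/0.04 = (σ² + n·σ₀²)/(σ₀²σ²) = 40.9774/(2.9241·0.04); posterior variance σₙ² = σ₀²σ²/(σ² + n·σ₀²) = 2.9241·0.04/40.9774 = 0.002854.
Posterior SD = √σₙ² = √(2.9241·0.04/40.9774) = 0.0534.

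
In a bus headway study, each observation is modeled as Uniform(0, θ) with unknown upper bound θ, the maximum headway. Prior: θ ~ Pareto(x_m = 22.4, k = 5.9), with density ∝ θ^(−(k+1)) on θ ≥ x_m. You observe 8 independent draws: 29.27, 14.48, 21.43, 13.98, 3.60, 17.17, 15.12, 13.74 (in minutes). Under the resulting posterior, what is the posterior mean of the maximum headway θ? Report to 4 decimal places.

A Pareto(scale x_m, shape k) prior on the upper bound θ of Uniform(0, θ) is conjugate: posterior is Pareto(max(x_m, max xᵢ), k + n).
Sample maximum = 29.27; prior scale x_m = 22.4 → posterior scale = max = 29.27.
Posterior shape = 5.9 + 8 = 13.9.
E[θ|data] = k·x_m/(k−1) = 13.9·29.27/12.9 = 31.5390.

31.5390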